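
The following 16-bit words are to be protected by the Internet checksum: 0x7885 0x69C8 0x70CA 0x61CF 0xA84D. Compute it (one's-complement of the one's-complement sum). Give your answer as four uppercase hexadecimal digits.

A2CA

One's-complement addition (fold any carry out of bit 15 back into bit 0):
  0x7885 + 0x69C8 = 0x0E24D
  0xE24D + 0x70CA = 0x15317 → wrap carry → 0x5318
  0x5318 + 0x61CF = 0x0B4E7
  0xB4E7 + 0xA84D = 0x15D34 → wrap carry → 0x5D35
One's-complement sum = 0x5D35.
Checksum = ~0x5D35 & 0xFFFF = 0xA2CA.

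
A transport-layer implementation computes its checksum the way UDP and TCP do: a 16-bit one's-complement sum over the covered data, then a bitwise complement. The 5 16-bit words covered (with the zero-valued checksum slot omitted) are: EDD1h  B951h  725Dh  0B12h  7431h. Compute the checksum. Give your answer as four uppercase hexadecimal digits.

673B

One's-complement addition (fold any carry out of bit 15 back into bit 0):
  0xEDD1 + 0xB951 = 0x1A722 → wrap carry → 0xA723
  0xA723 + 0x725D = 0x11980 → wrap carry → 0x1981
  0x1981 + 0x0B12 = 0x02493
  0x2493 + 0x7431 = 0x098C4
One's-complement sum = 0x98C4.
Checksum = ~0x98C4 & 0xFFFF = 0x673B.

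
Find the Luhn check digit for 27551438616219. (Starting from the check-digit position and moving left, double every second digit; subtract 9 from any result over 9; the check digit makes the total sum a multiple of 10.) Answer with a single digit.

0

Partial digits right→left: 9 1 2 6 1 6 8 3 4 1 5 5 7 2
Double every second digit counting from the check-digit position (so the 1st, 3rd, 5th, ... of the partial from the right).
  doubled (with −9 where >9): 9 4 2 7 8 1 5 → sum 36
  kept as-is: 1 6 6 3 1 5 2 → sum 24
Total = 36 + 24 = 60.
Check digit = (10 − (60 mod 10)) mod 10 = 0.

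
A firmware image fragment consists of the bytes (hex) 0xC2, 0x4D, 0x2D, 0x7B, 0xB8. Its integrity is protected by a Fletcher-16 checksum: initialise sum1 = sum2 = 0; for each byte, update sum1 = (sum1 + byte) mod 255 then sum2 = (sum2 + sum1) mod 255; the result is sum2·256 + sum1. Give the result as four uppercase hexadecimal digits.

Running sums (mod 255):
  after byte 0 (0xC2): sum1=194, sum2=194
  after byte 1 (0x4D): sum1=16, sum2=210
  after byte 2 (0x2D): sum1=61, sum2=16
  after byte 3 (0x7B): sum1=184, sum2=200
  after byte 4 (0xB8): sum1=113, sum2=58
Checksum = sum2·256 + sum1 = 58·256 + 113 = 14961 = 0x3A71.

3A71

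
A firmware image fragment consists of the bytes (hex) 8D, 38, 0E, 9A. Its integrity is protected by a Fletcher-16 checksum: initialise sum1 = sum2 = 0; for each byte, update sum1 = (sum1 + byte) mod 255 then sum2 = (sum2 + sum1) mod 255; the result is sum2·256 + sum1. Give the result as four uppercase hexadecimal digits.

956E

Running sums (mod 255):
  after byte 0 (8D): sum1=141, sum2=141
  after byte 1 (38): sum1=197, sum2=83
  after byte 2 (0E): sum1=211, sum2=39
  after byte 3 (9A): sum1=110, sum2=149
Checksum = sum2·256 + sum1 = 149·256 + 110 = 38254 = 0x956E.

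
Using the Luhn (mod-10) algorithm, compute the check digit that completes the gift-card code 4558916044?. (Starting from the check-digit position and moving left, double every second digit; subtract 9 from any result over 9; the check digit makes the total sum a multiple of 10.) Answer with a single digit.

4

Partial digits right→left: 4 4 0 6 1 9 8 5 5 4
Double every second digit counting from the check-digit position (so the 1st, 3rd, 5th, ... of the partial from the right).
  doubled (with −9 where >9): 8 0 2 7 1 → sum 18
  kept as-is: 4 6 9 5 4 → sum 28
Total = 18 + 28 = 46.
Check digit = (10 − (46 mod 10)) mod 10 = 4.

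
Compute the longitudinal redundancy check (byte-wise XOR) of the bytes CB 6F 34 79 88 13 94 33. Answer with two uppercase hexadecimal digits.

XOR the bytes together:
  start with 0xCB
  0xCB ⊕ 0x6F = 0xA4
  0xA4 ⊕ 0x34 = 0x90
  0x90 ⊕ 0x79 = 0xE9
  0xE9 ⊕ 0x88 = 0x61
  0x61 ⊕ 0x13 = 0x72
  0x72 ⊕ 0x94 = 0xE6
  0xE6 ⊕ 0x33 = 0xD5

D5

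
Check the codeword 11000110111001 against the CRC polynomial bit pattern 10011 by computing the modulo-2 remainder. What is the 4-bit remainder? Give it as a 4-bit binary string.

0000

Modulo-2 division of 11000110111001 by 10011:
  pos 0: 11000 XOR 10011 = 01011
  pos 1: 10111 XOR 10011 = 00100
  pos 3: 10010 XOR 10011 = 00001
  pos 7: 11110 XOR 10011 = 01101
  pos 8: 11010 XOR 10011 = 01001
  pos 9: 10011 XOR 10011 = 00000
Remainder = 0000 (zero — the frame passes the CRC check).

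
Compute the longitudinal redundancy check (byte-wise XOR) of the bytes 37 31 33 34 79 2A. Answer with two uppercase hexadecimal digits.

52

XOR the bytes together:
  start with 0x37
  0x37 ⊕ 0x31 = 0x06
  0x06 ⊕ 0x33 = 0x35
  0x35 ⊕ 0x34 = 0x01
  0x01 ⊕ 0x79 = 0x78
  0x78 ⊕ 0x2A = 0x52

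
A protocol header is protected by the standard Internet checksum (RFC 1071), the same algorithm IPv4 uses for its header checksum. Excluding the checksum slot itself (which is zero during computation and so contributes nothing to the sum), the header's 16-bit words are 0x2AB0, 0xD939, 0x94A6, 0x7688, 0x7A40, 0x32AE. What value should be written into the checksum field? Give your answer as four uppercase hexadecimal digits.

43F8

One's-complement addition (fold any carry out of bit 15 back into bit 0):
  0x2AB0 + 0xD939 = 0x103E9 → wrap carry → 0x03EA
  0x03EA + 0x94A6 = 0x09890
  0x9890 + 0x7688 = 0x10F18 → wrap carry → 0x0F19
  0x0F19 + 0x7A40 = 0x08959
  0x8959 + 0x32AE = 0x0BC07
One's-complement sum = 0xBC07.
Checksum = ~0xBC07 & 0xFFFF = 0x43F8.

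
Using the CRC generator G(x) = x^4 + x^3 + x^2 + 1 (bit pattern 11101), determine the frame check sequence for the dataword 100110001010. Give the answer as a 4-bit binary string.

Append 4 zeros: 1001100010100000. Divide by 11101 (XOR where the leading bit is 1):
  pos 0: 10011 XOR 11101 = 01110
  pos 1: 11100 XOR 11101 = 00001
  pos 5: 10010 XOR 11101 = 01111
  pos 6: 11111 XOR 11101 = 00010
  pos 9: 10000 XOR 11101 = 01101
  pos 10: 11010 XOR 11101 = 00111
Remainder (last 4 bits) = 1110. This is the CRC / FCS.

1110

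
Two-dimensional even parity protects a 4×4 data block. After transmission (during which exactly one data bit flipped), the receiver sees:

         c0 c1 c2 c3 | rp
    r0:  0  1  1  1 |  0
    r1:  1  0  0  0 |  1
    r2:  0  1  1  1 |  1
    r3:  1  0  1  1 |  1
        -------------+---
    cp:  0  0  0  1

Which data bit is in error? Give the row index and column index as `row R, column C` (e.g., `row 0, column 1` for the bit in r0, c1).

row 0, column 2

Recompute each row's even parity and compare to rp:
  r0: data parity 1, sent rp 0 → mismatch
  r1: data parity 1, sent rp 1 → ok
  r2: data parity 1, sent rp 1 → ok
  r3: data parity 1, sent rp 1 → ok
Recompute each column's even parity and compare to cp:
  c0: data parity 0, sent cp 0 → ok
  c1: data parity 0, sent cp 0 → ok
  c2: data parity 1, sent cp 0 → mismatch
  c3: data parity 1, sent cp 1 → ok
Exactly one row (r0) and one column (c2) fail → the flipped bit is at their intersection.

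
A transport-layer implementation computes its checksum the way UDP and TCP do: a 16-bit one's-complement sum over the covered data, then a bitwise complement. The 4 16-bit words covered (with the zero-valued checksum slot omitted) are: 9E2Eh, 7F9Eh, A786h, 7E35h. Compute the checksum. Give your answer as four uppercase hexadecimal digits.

BC76

One's-complement addition (fold any carry out of bit 15 back into bit 0):
  0x9E2E + 0x7F9E = 0x11DCC → wrap carry → 0x1DCD
  0x1DCD + 0xA786 = 0x0C553
  0xC553 + 0x7E35 = 0x14388 → wrap carry → 0x4389
One's-complement sum = 0x4389.
Checksum = ~0x4389 & 0xFFFF = 0xBC76.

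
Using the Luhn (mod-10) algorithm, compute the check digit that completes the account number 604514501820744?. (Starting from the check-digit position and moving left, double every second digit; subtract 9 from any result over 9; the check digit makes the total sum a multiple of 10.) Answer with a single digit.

6

Partial digits right→left: 4 4 7 0 2 8 1 0 5 4 1 5 4 0 6
Double every second digit counting from the check-digit position (so the 1st, 3rd, 5th, ... of the partial from the right).
  doubled (with −9 where >9): 8 5 4 2 1 2 8 3 → sum 33
  kept as-is: 4 0 8 0 4 5 0 → sum 21
Total = 33 + 21 = 54.
Check digit = (10 − (54 mod 10)) mod 10 = 6.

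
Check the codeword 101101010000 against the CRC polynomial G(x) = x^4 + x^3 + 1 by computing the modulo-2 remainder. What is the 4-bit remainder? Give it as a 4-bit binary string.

0000

Modulo-2 division of 101101010000 by 11001:
  pos 0: 10110 XOR 11001 = 01111
  pos 1: 11111 XOR 11001 = 00110
  pos 3: 11001 XOR 11001 = 00000
Remainder = 0000 (zero — the frame passes the CRC check).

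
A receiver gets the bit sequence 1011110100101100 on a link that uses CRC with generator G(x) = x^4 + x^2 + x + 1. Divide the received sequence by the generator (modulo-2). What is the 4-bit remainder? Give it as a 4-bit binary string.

Modulo-2 division of 1011110100101100 by 10111:
  pos 0: 10111 XOR 10111 = 00000
  pos 5: 10100 XOR 10111 = 00011
  pos 8: 11101 XOR 10111 = 01010
  pos 9: 10101 XOR 10111 = 00010
Remainder = 1000 (nonzero — an error is detected).

1000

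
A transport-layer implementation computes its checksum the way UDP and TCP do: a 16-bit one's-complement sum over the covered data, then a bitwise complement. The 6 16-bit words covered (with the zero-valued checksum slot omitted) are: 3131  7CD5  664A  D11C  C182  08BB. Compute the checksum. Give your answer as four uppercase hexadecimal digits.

5054

One's-complement addition (fold any carry out of bit 15 back into bit 0):
  0x3131 + 0x7CD5 = 0x0AE06
  0xAE06 + 0x664A = 0x11450 → wrap carry → 0x1451
  0x1451 + 0xD11C = 0x0E56D
  0xE56D + 0xC182 = 0x1A6EF → wrap carry → 0xA6F0
  0xA6F0 + 0x08BB = 0x0AFAB
One's-complement sum = 0xAFAB.
Checksum = ~0xAFAB & 0xFFFF = 0x5054.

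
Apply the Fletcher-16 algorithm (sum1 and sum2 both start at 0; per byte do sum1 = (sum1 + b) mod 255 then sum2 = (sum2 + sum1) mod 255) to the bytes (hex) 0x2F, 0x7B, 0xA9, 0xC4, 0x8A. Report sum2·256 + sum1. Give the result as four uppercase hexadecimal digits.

EAA3

Running sums (mod 255):
  after byte 0 (0x2F): sum1=47, sum2=47
  after byte 1 (0x7B): sum1=170, sum2=217
  after byte 2 (0xA9): sum1=84, sum2=46
  after byte 3 (0xC4): sum1=25, sum2=71
  after byte 4 (0x8A): sum1=163, sum2=234
Checksum = sum2·256 + sum1 = 234·256 + 163 = 60067 = 0xEAA3.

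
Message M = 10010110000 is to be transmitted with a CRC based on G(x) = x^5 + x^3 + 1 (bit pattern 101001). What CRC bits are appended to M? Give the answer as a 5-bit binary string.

10110

Append 5 zeros: 1001011000000000. Divide by 101001 (XOR where the leading bit is 1):
  pos 0: 100101 XOR 101001 = 001100
  pos 2: 110010 XOR 101001 = 011011
  pos 3: 110110 XOR 101001 = 011111
  pos 4: 111110 XOR 101001 = 010111
  pos 5: 101110 XOR 101001 = 000111
  pos 8: 111000 XOR 101001 = 010001
  pos 9: 100010 XOR 101001 = 001011
Remainder (last 5 bits) = 10110. This is the CRC / FCS.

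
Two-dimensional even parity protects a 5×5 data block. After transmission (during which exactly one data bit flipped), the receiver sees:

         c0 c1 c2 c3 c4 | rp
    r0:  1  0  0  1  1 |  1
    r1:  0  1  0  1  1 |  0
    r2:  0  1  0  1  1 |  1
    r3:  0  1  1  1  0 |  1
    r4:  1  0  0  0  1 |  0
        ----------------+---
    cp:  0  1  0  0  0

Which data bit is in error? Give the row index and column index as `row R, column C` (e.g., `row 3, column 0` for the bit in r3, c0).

Recompute each row's even parity and compare to rp:
  r0: data parity 1, sent rp 1 → ok
  r1: data parity 1, sent rp 0 → mismatch
  r2: data parity 1, sent rp 1 → ok
  r3: data parity 1, sent rp 1 → ok
  r4: data parity 0, sent rp 0 → ok
Recompute each column's even parity and compare to cp:
  c0: data parity 0, sent cp 0 → ok
  c1: data parity 1, sent cp 1 → ok
  c2: data parity 1, sent cp 0 → mismatch
  c3: data parity 0, sent cp 0 → ok
  c4: data parity 0, sent cp 0 → ok
Exactly one row (r1) and one column (c2) fail → the flipped bit is at their intersection.

row 1, column 2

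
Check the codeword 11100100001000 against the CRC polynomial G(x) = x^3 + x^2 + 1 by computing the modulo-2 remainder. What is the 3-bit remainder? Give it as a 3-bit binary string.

Modulo-2 division of 11100100001000 by 1101:
  pos 0: 1110 XOR 1101 = 0011
  pos 2: 1101 XOR 1101 = 0000
  pos 10: 1000 XOR 1101 = 0101
Remainder = 101 (nonzero — an error is detected).

101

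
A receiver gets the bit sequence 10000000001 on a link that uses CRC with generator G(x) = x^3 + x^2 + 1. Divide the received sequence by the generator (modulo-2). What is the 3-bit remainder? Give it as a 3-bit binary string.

Modulo-2 division of 10000000001 by 1101:
  pos 0: 1000 XOR 1101 = 0101
  pos 1: 1010 XOR 1101 = 0111
  pos 2: 1110 XOR 1101 = 0011
  pos 4: 1100 XOR 1101 = 0001
  pos 7: 1001 XOR 1101 = 0100
Remainder = 100 (nonzero — an error is detected).

100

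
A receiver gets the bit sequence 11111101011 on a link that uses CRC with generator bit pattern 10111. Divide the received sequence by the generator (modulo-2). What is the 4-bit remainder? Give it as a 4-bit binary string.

Modulo-2 division of 11111101011 by 10111:
  pos 0: 11111 XOR 10111 = 01000
  pos 1: 10001 XOR 10111 = 00110
  pos 3: 11001 XOR 10111 = 01110
  pos 4: 11100 XOR 10111 = 01011
  pos 5: 10111 XOR 10111 = 00000
Remainder = 0001 (nonzero — an error is detected).

0001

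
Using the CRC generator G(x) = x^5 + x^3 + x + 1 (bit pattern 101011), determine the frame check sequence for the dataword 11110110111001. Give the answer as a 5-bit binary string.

00000

Append 5 zeros: 1111011011100100000. Divide by 101011 (XOR where the leading bit is 1):
  pos 0: 111101 XOR 101011 = 010110
  pos 1: 101101 XOR 101011 = 000110
  pos 4: 110011 XOR 101011 = 011000
  pos 5: 110001 XOR 101011 = 011010
  pos 6: 110100 XOR 101011 = 011111
  pos 7: 111110 XOR 101011 = 010101
  pos 8: 101011 XOR 101011 = 000000
Remainder (last 5 bits) = 00000. This is the CRC / FCS.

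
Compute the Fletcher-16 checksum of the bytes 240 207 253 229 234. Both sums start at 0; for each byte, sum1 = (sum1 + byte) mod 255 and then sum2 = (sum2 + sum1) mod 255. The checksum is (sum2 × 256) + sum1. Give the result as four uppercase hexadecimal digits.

Running sums (mod 255):
  after byte 0 (240): sum1=240, sum2=240
  after byte 1 (207): sum1=192, sum2=177
  after byte 2 (253): sum1=190, sum2=112
  after byte 3 (229): sum1=164, sum2=21
  after byte 4 (234): sum1=143, sum2=164
Checksum = sum2·256 + sum1 = 164·256 + 143 = 42127 = 0xA48F.

A48F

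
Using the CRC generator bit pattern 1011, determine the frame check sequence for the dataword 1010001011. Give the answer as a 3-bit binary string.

100

Append 3 zeros: 1010001011000. Divide by 1011 (XOR where the leading bit is 1):
  pos 0: 1010 XOR 1011 = 0001
  pos 3: 1001 XOR 1011 = 0010
  pos 5: 1001 XOR 1011 = 0010
  pos 7: 1010 XOR 1011 = 0001
Remainder (last 3 bits) = 100. This is the CRC / FCS.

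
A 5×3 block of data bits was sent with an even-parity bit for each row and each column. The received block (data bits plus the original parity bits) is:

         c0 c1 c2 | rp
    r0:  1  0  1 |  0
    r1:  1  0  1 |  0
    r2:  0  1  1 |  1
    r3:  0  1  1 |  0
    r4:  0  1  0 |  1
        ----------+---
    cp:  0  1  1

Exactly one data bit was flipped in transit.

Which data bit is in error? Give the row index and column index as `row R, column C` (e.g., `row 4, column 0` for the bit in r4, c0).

Recompute each row's even parity and compare to rp:
  r0: data parity 0, sent rp 0 → ok
  r1: data parity 0, sent rp 0 → ok
  r2: data parity 0, sent rp 1 → mismatch
  r3: data parity 0, sent rp 0 → ok
  r4: data parity 1, sent rp 1 → ok
Recompute each column's even parity and compare to cp:
  c0: data parity 0, sent cp 0 → ok
  c1: data parity 1, sent cp 1 → ok
  c2: data parity 0, sent cp 1 → mismatch
Exactly one row (r2) and one column (c2) fail → the flipped bit is at their intersection.

row 2, column 2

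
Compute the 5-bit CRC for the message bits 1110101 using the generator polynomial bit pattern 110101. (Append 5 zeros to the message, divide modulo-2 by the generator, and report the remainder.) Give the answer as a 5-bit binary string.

01110

Append 5 zeros: 111010100000. Divide by 110101 (XOR where the leading bit is 1):
  pos 0: 111010 XOR 110101 = 001111
  pos 2: 111110 XOR 110101 = 001011
  pos 4: 101100 XOR 110101 = 011001
  pos 5: 110010 XOR 110101 = 000111
Remainder (last 5 bits) = 01110. This is the CRC / FCS.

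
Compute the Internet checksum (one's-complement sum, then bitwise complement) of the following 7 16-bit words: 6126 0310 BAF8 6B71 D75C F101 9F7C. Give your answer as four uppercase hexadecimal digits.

0D84

One's-complement addition (fold any carry out of bit 15 back into bit 0):
  0x6126 + 0x0310 = 0x06436
  0x6436 + 0xBAF8 = 0x11F2E → wrap carry → 0x1F2F
  0x1F2F + 0x6B71 = 0x08AA0
  0x8AA0 + 0xD75C = 0x161FC → wrap carry → 0x61FD
  0x61FD + 0xF101 = 0x152FE → wrap carry → 0x52FF
  0x52FF + 0x9F7C = 0x0F27B
One's-complement sum = 0xF27B.
Checksum = ~0xF27B & 0xFFFF = 0x0D84.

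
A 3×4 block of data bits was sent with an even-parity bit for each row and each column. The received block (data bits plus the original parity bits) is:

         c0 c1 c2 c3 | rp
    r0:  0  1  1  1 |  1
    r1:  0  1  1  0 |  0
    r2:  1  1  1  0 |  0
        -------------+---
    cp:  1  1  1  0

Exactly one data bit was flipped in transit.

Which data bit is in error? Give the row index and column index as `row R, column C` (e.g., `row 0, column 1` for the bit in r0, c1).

Recompute each row's even parity and compare to rp:
  r0: data parity 1, sent rp 1 → ok
  r1: data parity 0, sent rp 0 → ok
  r2: data parity 1, sent rp 0 → mismatch
Recompute each column's even parity and compare to cp:
  c0: data parity 1, sent cp 1 → ok
  c1: data parity 1, sent cp 1 → ok
  c2: data parity 1, sent cp 1 → ok
  c3: data parity 1, sent cp 0 → mismatch
Exactly one row (r2) and one column (c3) fail → the flipped bit is at their intersection.

row 2, column 3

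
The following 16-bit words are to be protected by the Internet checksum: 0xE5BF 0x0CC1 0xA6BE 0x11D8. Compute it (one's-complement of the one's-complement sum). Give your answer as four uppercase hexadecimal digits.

One's-complement addition (fold any carry out of bit 15 back into bit 0):
  0xE5BF + 0x0CC1 = 0x0F280
  0xF280 + 0xA6BE = 0x1993E → wrap carry → 0x993F
  0x993F + 0x11D8 = 0x0AB17
One's-complement sum = 0xAB17.
Checksum = ~0xAB17 & 0xFFFF = 0x54E8.

54E8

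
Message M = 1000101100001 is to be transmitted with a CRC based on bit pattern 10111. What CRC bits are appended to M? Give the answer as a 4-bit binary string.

0001

Append 4 zeros: 10001011000010000. Divide by 10111 (XOR where the leading bit is 1):
  pos 0: 10001 XOR 10111 = 00110
  pos 2: 11001 XOR 10111 = 01110
  pos 3: 11101 XOR 10111 = 01010
  pos 4: 10100 XOR 10111 = 00011
  pos 7: 11000 XOR 10111 = 01111
  pos 8: 11111 XOR 10111 = 01000
  pos 9: 10000 XOR 10111 = 00111
  pos 11: 11100 XOR 10111 = 01011
  pos 12: 10110 XOR 10111 = 00001
Remainder (last 4 bits) = 0001. This is the CRC / FCS.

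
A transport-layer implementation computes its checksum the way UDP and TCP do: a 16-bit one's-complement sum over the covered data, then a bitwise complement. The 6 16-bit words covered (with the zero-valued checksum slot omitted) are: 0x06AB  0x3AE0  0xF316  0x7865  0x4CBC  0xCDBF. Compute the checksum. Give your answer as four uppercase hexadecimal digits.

387C

One's-complement addition (fold any carry out of bit 15 back into bit 0):
  0x06AB + 0x3AE0 = 0x0418B
  0x418B + 0xF316 = 0x134A1 → wrap carry → 0x34A2
  0x34A2 + 0x7865 = 0x0AD07
  0xAD07 + 0x4CBC = 0x0F9C3
  0xF9C3 + 0xCDBF = 0x1C782 → wrap carry → 0xC783
One's-complement sum = 0xC783.
Checksum = ~0xC783 & 0xFFFF = 0x387C.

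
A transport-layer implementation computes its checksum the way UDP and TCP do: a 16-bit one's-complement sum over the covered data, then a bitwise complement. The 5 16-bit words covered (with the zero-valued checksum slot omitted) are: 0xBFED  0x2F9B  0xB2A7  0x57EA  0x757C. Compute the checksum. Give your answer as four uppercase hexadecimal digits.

One's-complement addition (fold any carry out of bit 15 back into bit 0):
  0xBFED + 0x2F9B = 0x0EF88
  0xEF88 + 0xB2A7 = 0x1A22F → wrap carry → 0xA230
  0xA230 + 0x57EA = 0x0FA1A
  0xFA1A + 0x757C = 0x16F96 → wrap carry → 0x6F97
One's-complement sum = 0x6F97.
Checksum = ~0x6F97 & 0xFFFF = 0x9068.

9068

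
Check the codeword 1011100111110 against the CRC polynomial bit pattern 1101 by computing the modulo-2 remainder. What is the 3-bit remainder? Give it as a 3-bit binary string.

Modulo-2 division of 1011100111110 by 1101:
  pos 0: 1011 XOR 1101 = 0110
  pos 1: 1101 XOR 1101 = 0000
  pos 7: 1111 XOR 1101 = 0010
  pos 9: 1010 XOR 1101 = 0111
Remainder = 111 (nonzero — an error is detected).

111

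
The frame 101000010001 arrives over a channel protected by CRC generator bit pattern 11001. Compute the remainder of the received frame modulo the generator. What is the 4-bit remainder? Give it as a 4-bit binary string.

Modulo-2 division of 101000010001 by 11001:
  pos 0: 10100 XOR 11001 = 01101
  pos 1: 11010 XOR 11001 = 00011
  pos 4: 11010 XOR 11001 = 00011
  pos 7: 11001 XOR 11001 = 00000
Remainder = 0000 (zero — the frame passes the CRC check).

0000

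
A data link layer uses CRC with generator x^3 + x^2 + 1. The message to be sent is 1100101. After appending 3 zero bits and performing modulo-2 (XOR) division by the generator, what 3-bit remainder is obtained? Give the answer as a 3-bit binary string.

000

Append 3 zeros: 1100101000. Divide by 1101 (XOR where the leading bit is 1):
  pos 0: 1100 XOR 1101 = 0001
  pos 3: 1101 XOR 1101 = 0000
Remainder (last 3 bits) = 000. This is the CRC / FCS.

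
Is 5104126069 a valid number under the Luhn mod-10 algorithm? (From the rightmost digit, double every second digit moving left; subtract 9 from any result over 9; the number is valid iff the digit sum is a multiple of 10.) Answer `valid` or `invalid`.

From the right, keep odd positions and double even positions (subtract 9 from any doubled value over 9):
  doubled (positions 2,4,...): 3 3 2 0 1 → sum 9
  kept (positions 1,3,...): 9 0 2 4 1 → sum 16
Total = 25.
25 mod 10 = 5, so the number is invalid.

invalid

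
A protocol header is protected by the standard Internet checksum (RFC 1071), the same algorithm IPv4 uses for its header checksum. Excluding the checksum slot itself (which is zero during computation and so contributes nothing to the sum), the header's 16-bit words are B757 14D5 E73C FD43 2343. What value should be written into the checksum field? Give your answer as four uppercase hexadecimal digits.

2C0F

One's-complement addition (fold any carry out of bit 15 back into bit 0):
  0xB757 + 0x14D5 = 0x0CC2C
  0xCC2C + 0xE73C = 0x1B368 → wrap carry → 0xB369
  0xB369 + 0xFD43 = 0x1B0AC → wrap carry → 0xB0AD
  0xB0AD + 0x2343 = 0x0D3F0
One's-complement sum = 0xD3F0.
Checksum = ~0xD3F0 & 0xFFFF = 0x2C0F.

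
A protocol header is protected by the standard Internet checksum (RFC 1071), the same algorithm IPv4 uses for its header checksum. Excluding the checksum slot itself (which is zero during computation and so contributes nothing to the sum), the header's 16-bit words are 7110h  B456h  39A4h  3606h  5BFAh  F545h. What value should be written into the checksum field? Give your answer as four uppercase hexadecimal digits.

One's-complement addition (fold any carry out of bit 15 back into bit 0):
  0x7110 + 0xB456 = 0x12566 → wrap carry → 0x2567
  0x2567 + 0x39A4 = 0x05F0B
  0x5F0B + 0x3606 = 0x09511
  0x9511 + 0x5BFA = 0x0F10B
  0xF10B + 0xF545 = 0x1E650 → wrap carry → 0xE651
One's-complement sum = 0xE651.
Checksum = ~0xE651 & 0xFFFF = 0x19AE.

19AE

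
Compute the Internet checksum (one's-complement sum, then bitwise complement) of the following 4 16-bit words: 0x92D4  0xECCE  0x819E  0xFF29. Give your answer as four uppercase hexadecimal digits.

FF93

One's-complement addition (fold any carry out of bit 15 back into bit 0):
  0x92D4 + 0xECCE = 0x17FA2 → wrap carry → 0x7FA3
  0x7FA3 + 0x819E = 0x10141 → wrap carry → 0x0142
  0x0142 + 0xFF29 = 0x1006B → wrap carry → 0x006C
One's-complement sum = 0x006C.
Checksum = ~0x006C & 0xFFFF = 0xFF93.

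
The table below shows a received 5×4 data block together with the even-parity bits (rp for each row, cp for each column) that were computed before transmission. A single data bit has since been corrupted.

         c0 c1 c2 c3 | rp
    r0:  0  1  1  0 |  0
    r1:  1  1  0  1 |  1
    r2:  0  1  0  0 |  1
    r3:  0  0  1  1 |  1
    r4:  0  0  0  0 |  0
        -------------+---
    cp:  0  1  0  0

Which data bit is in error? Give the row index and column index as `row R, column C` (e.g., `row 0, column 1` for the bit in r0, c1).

Recompute each row's even parity and compare to rp:
  r0: data parity 0, sent rp 0 → ok
  r1: data parity 1, sent rp 1 → ok
  r2: data parity 1, sent rp 1 → ok
  r3: data parity 0, sent rp 1 → mismatch
  r4: data parity 0, sent rp 0 → ok
Recompute each column's even parity and compare to cp:
  c0: data parity 1, sent cp 0 → mismatch
  c1: data parity 1, sent cp 1 → ok
  c2: data parity 0, sent cp 0 → ok
  c3: data parity 0, sent cp 0 → ok
Exactly one row (r3) and one column (c0) fail → the flipped bit is at their intersection.

row 3, column 0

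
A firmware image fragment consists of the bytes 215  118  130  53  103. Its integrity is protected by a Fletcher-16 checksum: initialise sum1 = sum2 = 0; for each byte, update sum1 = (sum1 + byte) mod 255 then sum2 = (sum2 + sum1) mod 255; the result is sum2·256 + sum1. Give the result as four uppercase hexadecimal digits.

Running sums (mod 255):
  after byte 0 (215): sum1=215, sum2=215
  after byte 1 (118): sum1=78, sum2=38
  after byte 2 (130): sum1=208, sum2=246
  after byte 3 (53): sum1=6, sum2=252
  after byte 4 (103): sum1=109, sum2=106
Checksum = sum2·256 + sum1 = 106·256 + 109 = 27245 = 0x6A6D.

6A6D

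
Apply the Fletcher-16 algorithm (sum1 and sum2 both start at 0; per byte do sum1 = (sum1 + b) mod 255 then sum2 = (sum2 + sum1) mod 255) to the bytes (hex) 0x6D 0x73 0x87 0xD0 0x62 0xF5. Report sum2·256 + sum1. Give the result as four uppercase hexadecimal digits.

1D91

Running sums (mod 255):
  after byte 0 (0x6D): sum1=109, sum2=109
  after byte 1 (0x73): sum1=224, sum2=78
  after byte 2 (0x87): sum1=104, sum2=182
  after byte 3 (0xD0): sum1=57, sum2=239
  after byte 4 (0x62): sum1=155, sum2=139
  after byte 5 (0xF5): sum1=145, sum2=29
Checksum = sum2·256 + sum1 = 29·256 + 145 = 7569 = 0x1D91.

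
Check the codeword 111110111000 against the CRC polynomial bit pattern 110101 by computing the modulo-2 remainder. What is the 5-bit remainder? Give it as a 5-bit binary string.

Modulo-2 division of 111110111000 by 110101:
  pos 0: 111110 XOR 110101 = 001011
  pos 2: 101111 XOR 110101 = 011010
  pos 3: 110101 XOR 110101 = 000000
Remainder = 00000 (zero — the frame passes the CRC check).

00000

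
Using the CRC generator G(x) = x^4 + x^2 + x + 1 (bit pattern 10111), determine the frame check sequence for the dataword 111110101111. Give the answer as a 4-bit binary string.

Append 4 zeros: 1111101011110000. Divide by 10111 (XOR where the leading bit is 1):
  pos 0: 11111 XOR 10111 = 01000
  pos 1: 10000 XOR 10111 = 00111
  pos 3: 11110 XOR 10111 = 01001
  pos 4: 10011 XOR 10111 = 00100
  pos 6: 10011 XOR 10111 = 00100
  pos 8: 10010 XOR 10111 = 00101
  pos 10: 10100 XOR 10111 = 00011
Remainder (last 4 bits) = 0110. This is the CRC / FCS.

0110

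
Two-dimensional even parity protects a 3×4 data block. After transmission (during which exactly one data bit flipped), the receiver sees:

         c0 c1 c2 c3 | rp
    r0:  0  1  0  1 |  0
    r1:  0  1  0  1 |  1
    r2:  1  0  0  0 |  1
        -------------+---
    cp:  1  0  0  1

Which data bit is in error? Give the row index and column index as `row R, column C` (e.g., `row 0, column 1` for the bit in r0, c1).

row 1, column 3

Recompute each row's even parity and compare to rp:
  r0: data parity 0, sent rp 0 → ok
  r1: data parity 0, sent rp 1 → mismatch
  r2: data parity 1, sent rp 1 → ok
Recompute each column's even parity and compare to cp:
  c0: data parity 1, sent cp 1 → ok
  c1: data parity 0, sent cp 0 → ok
  c2: data parity 0, sent cp 0 → ok
  c3: data parity 0, sent cp 1 → mismatch
Exactly one row (r1) and one column (c3) fail → the flipped bit is at their intersection.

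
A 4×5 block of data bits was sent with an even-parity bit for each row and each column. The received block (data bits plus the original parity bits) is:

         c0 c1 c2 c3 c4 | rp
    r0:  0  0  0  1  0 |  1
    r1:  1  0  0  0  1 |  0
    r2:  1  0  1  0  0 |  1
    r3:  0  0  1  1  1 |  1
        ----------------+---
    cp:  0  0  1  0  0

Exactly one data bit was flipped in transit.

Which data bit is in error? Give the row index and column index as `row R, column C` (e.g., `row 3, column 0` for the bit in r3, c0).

Recompute each row's even parity and compare to rp:
  r0: data parity 1, sent rp 1 → ok
  r1: data parity 0, sent rp 0 → ok
  r2: data parity 0, sent rp 1 → mismatch
  r3: data parity 1, sent rp 1 → ok
Recompute each column's even parity and compare to cp:
  c0: data parity 0, sent cp 0 → ok
  c1: data parity 0, sent cp 0 → ok
  c2: data parity 0, sent cp 1 → mismatch
  c3: data parity 0, sent cp 0 → ok
  c4: data parity 0, sent cp 0 → ok
Exactly one row (r2) and one column (c2) fail → the flipped bit is at their intersection.

row 2, column 2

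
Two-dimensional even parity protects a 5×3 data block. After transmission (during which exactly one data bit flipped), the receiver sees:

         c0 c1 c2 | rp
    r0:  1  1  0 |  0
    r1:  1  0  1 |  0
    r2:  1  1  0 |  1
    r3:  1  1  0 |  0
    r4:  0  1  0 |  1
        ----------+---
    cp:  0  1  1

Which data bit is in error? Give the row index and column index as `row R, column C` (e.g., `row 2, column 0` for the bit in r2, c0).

Recompute each row's even parity and compare to rp:
  r0: data parity 0, sent rp 0 → ok
  r1: data parity 0, sent rp 0 → ok
  r2: data parity 0, sent rp 1 → mismatch
  r3: data parity 0, sent rp 0 → ok
  r4: data parity 1, sent rp 1 → ok
Recompute each column's even parity and compare to cp:
  c0: data parity 0, sent cp 0 → ok
  c1: data parity 0, sent cp 1 → mismatch
  c2: data parity 1, sent cp 1 → ok
Exactly one row (r2) and one column (c1) fail → the flipped bit is at their intersection.

row 2, column 1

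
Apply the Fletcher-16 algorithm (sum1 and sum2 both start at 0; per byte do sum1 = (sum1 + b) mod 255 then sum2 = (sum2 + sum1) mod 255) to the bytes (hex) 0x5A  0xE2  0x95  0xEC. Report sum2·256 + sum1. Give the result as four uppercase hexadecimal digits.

Running sums (mod 255):
  after byte 0 (0x5A): sum1=90, sum2=90
  after byte 1 (0xE2): sum1=61, sum2=151
  after byte 2 (0x95): sum1=210, sum2=106
  after byte 3 (0xEC): sum1=191, sum2=42
Checksum = sum2·256 + sum1 = 42·256 + 191 = 10943 = 0x2ABF.

2ABF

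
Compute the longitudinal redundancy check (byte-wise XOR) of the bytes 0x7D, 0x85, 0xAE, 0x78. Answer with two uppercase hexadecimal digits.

XOR the bytes together:
  start with 0x7D
  0x7D ⊕ 0x85 = 0xF8
  0xF8 ⊕ 0xAE = 0x56
  0x56 ⊕ 0x78 = 0x2E

2E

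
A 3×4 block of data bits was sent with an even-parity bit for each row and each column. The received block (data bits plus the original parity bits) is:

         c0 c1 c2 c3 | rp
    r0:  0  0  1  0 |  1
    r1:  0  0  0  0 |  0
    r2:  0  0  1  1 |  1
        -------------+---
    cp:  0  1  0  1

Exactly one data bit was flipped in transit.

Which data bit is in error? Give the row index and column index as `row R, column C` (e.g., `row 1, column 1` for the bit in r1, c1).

row 2, column 1

Recompute each row's even parity and compare to rp:
  r0: data parity 1, sent rp 1 → ok
  r1: data parity 0, sent rp 0 → ok
  r2: data parity 0, sent rp 1 → mismatch
Recompute each column's even parity and compare to cp:
  c0: data parity 0, sent cp 0 → ok
  c1: data parity 0, sent cp 1 → mismatch
  c2: data parity 0, sent cp 0 → ok
  c3: data parity 1, sent cp 1 → ok
Exactly one row (r2) and one column (c1) fail → the flipped bit is at their intersection.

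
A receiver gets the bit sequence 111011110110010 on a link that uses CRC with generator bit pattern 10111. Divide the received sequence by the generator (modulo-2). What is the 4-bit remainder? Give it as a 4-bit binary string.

Modulo-2 division of 111011110110010 by 10111:
  pos 0: 11101 XOR 10111 = 01010
  pos 1: 10101 XOR 10111 = 00010
  pos 4: 10110 XOR 10111 = 00001
  pos 8: 11100 XOR 10111 = 01011
  pos 9: 10111 XOR 10111 = 00000
Remainder = 0000 (zero — the frame passes the CRC check).

0000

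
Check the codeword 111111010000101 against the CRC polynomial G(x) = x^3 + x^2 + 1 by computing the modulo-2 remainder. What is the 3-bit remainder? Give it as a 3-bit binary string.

110

Modulo-2 division of 111111010000101 by 1101:
  pos 0: 1111 XOR 1101 = 0010
  pos 2: 1011 XOR 1101 = 0110
  pos 3: 1100 XOR 1101 = 0001
  pos 6: 1100 XOR 1101 = 0001
  pos 9: 1001 XOR 1101 = 0100
  pos 10: 1000 XOR 1101 = 0101
  pos 11: 1011 XOR 1101 = 0110
Remainder = 110 (nonzero — an error is detected).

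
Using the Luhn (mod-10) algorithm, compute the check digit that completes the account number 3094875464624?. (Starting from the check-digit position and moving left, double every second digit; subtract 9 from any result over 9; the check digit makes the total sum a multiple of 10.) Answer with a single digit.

2

Partial digits right→left: 4 2 6 4 6 4 5 7 8 4 9 0 3
Double every second digit counting from the check-digit position (so the 1st, 3rd, 5th, ... of the partial from the right).
  doubled (with −9 where >9): 8 3 3 1 7 9 6 → sum 37
  kept as-is: 2 4 4 7 4 0 → sum 21
Total = 37 + 21 = 58.
Check digit = (10 − (58 mod 10)) mod 10 = 2.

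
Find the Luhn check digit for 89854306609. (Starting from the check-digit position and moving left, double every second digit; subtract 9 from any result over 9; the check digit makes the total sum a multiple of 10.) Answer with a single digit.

3

Partial digits right→left: 9 0 6 6 0 3 4 5 8 9 8
Double every second digit counting from the check-digit position (so the 1st, 3rd, 5th, ... of the partial from the right).
  doubled (with −9 where >9): 9 3 0 8 7 7 → sum 34
  kept as-is: 0 6 3 5 9 → sum 23
Total = 34 + 23 = 57.
Check digit = (10 − (57 mod 10)) mod 10 = 3.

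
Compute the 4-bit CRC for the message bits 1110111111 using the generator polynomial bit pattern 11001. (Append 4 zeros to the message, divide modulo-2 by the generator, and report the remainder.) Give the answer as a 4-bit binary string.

1001

Append 4 zeros: 11101111110000. Divide by 11001 (XOR where the leading bit is 1):
  pos 0: 11101 XOR 11001 = 00100
  pos 2: 10011 XOR 11001 = 01010
  pos 3: 10101 XOR 11001 = 01100
  pos 4: 11001 XOR 11001 = 00000
  pos 9: 10000 XOR 11001 = 01001
Remainder (last 4 bits) = 1001. This is the CRC / FCS.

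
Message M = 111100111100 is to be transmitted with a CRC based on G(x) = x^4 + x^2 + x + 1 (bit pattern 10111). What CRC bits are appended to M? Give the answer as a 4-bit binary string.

Append 4 zeros: 1111001111000000. Divide by 10111 (XOR where the leading bit is 1):
  pos 0: 11110 XOR 10111 = 01001
  pos 1: 10010 XOR 10111 = 00101
  pos 3: 10111 XOR 10111 = 00000
  pos 8: 11000 XOR 10111 = 01111
  pos 9: 11110 XOR 10111 = 01001
  pos 10: 10010 XOR 10111 = 00101
Remainder (last 4 bits) = 1010. This is the CRC / FCS.

1010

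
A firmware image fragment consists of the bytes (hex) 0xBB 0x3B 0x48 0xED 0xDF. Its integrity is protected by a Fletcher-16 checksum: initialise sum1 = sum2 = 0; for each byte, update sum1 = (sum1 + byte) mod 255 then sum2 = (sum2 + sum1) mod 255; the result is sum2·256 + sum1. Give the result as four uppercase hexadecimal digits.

Running sums (mod 255):
  after byte 0 (0xBB): sum1=187, sum2=187
  after byte 1 (0x3B): sum1=246, sum2=178
  after byte 2 (0x48): sum1=63, sum2=241
  after byte 3 (0xED): sum1=45, sum2=31
  after byte 4 (0xDF): sum1=13, sum2=44
Checksum = sum2·256 + sum1 = 44·256 + 13 = 11277 = 0x2C0D.

2C0D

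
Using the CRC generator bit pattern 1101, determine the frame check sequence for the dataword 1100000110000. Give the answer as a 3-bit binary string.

Append 3 zeros: 1100000110000000. Divide by 1101 (XOR where the leading bit is 1):
  pos 0: 1100 XOR 1101 = 0001
  pos 3: 1000 XOR 1101 = 0101
  pos 4: 1011 XOR 1101 = 0110
  pos 5: 1101 XOR 1101 = 0000
Remainder (last 3 bits) = 000. This is the CRC / FCS.

000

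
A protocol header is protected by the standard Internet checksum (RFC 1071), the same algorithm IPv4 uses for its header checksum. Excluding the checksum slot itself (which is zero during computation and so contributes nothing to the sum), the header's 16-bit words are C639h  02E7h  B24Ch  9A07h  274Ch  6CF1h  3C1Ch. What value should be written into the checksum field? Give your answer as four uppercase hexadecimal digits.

One's-complement addition (fold any carry out of bit 15 back into bit 0):
  0xC639 + 0x02E7 = 0x0C920
  0xC920 + 0xB24C = 0x17B6C → wrap carry → 0x7B6D
  0x7B6D + 0x9A07 = 0x11574 → wrap carry → 0x1575
  0x1575 + 0x274C = 0x03CC1
  0x3CC1 + 0x6CF1 = 0x0A9B2
  0xA9B2 + 0x3C1C = 0x0E5CE
One's-complement sum = 0xE5CE.
Checksum = ~0xE5CE & 0xFFFF = 0x1A31.

1A31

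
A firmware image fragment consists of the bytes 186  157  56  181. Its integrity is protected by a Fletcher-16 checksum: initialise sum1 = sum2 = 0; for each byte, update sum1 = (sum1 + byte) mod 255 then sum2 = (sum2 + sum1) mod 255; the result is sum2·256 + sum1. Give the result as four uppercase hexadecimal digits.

E946

Running sums (mod 255):
  after byte 0 (186): sum1=186, sum2=186
  after byte 1 (157): sum1=88, sum2=19
  after byte 2 (56): sum1=144, sum2=163
  after byte 3 (181): sum1=70, sum2=233
Checksum = sum2·256 + sum1 = 233·256 + 70 = 59718 = 0xE946.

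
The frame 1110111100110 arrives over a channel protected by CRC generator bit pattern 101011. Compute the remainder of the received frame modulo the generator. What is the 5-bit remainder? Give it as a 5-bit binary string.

Modulo-2 division of 1110111100110 by 101011:
  pos 0: 111011 XOR 101011 = 010000
  pos 1: 100001 XOR 101011 = 001010
  pos 3: 101010 XOR 101011 = 000001
Remainder = 10110 (nonzero — an error is detected).

10110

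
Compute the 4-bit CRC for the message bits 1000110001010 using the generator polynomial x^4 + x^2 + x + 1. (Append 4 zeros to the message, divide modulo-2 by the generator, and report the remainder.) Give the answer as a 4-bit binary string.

Append 4 zeros: 10001100010100000. Divide by 10111 (XOR where the leading bit is 1):
  pos 0: 10001 XOR 10111 = 00110
  pos 2: 11010 XOR 10111 = 01101
  pos 3: 11010 XOR 10111 = 01101
  pos 4: 11010 XOR 10111 = 01101
  pos 5: 11011 XOR 10111 = 01100
  pos 6: 11000 XOR 10111 = 01111
  pos 7: 11111 XOR 10111 = 01000
  pos 8: 10000 XOR 10111 = 00111
  pos 10: 11100 XOR 10111 = 01011
  pos 11: 10110 XOR 10111 = 00001
Remainder (last 4 bits) = 0010. This is the CRC / FCS.

0010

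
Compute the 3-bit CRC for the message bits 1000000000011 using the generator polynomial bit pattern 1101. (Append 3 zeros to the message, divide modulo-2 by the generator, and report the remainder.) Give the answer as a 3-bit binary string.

000

Append 3 zeros: 1000000000011000. Divide by 1101 (XOR where the leading bit is 1):
  pos 0: 1000 XOR 1101 = 0101
  pos 1: 1010 XOR 1101 = 0111
  pos 2: 1110 XOR 1101 = 0011
  pos 4: 1100 XOR 1101 = 0001
  pos 7: 1000 XOR 1101 = 0101
  pos 8: 1011 XOR 1101 = 0110
  pos 9: 1101 XOR 1101 = 0000
Remainder (last 3 bits) = 000. This is the CRC / FCS.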